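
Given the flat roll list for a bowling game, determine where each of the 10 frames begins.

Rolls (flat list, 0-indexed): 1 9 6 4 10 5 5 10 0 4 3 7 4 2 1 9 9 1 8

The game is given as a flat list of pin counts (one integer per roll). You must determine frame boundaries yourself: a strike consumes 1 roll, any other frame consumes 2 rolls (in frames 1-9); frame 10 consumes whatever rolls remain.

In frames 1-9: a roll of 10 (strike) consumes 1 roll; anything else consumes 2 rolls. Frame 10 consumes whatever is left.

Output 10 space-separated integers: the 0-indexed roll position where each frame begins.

Answer: 0 2 4 5 7 8 10 12 14 16

Derivation:
Frame 1 starts at roll index 0: rolls=1,9 (sum=10), consumes 2 rolls
Frame 2 starts at roll index 2: rolls=6,4 (sum=10), consumes 2 rolls
Frame 3 starts at roll index 4: roll=10 (strike), consumes 1 roll
Frame 4 starts at roll index 5: rolls=5,5 (sum=10), consumes 2 rolls
Frame 5 starts at roll index 7: roll=10 (strike), consumes 1 roll
Frame 6 starts at roll index 8: rolls=0,4 (sum=4), consumes 2 rolls
Frame 7 starts at roll index 10: rolls=3,7 (sum=10), consumes 2 rolls
Frame 8 starts at roll index 12: rolls=4,2 (sum=6), consumes 2 rolls
Frame 9 starts at roll index 14: rolls=1,9 (sum=10), consumes 2 rolls
Frame 10 starts at roll index 16: 3 remaining rolls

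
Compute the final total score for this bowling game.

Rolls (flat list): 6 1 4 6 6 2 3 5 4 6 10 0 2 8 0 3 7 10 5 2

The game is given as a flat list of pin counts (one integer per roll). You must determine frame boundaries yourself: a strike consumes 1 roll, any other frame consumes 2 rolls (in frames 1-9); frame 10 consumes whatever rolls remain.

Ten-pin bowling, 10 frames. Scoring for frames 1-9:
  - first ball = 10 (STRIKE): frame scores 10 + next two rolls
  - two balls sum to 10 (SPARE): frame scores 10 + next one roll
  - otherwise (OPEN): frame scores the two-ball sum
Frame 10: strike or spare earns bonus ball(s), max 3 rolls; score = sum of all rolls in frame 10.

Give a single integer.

Frame 1: OPEN (6+1=7). Cumulative: 7
Frame 2: SPARE (4+6=10). 10 + next roll (6) = 16. Cumulative: 23
Frame 3: OPEN (6+2=8). Cumulative: 31
Frame 4: OPEN (3+5=8). Cumulative: 39
Frame 5: SPARE (4+6=10). 10 + next roll (10) = 20. Cumulative: 59
Frame 6: STRIKE. 10 + next two rolls (0+2) = 12. Cumulative: 71
Frame 7: OPEN (0+2=2). Cumulative: 73
Frame 8: OPEN (8+0=8). Cumulative: 81
Frame 9: SPARE (3+7=10). 10 + next roll (10) = 20. Cumulative: 101
Frame 10: STRIKE. Sum of all frame-10 rolls (10+5+2) = 17. Cumulative: 118

Answer: 118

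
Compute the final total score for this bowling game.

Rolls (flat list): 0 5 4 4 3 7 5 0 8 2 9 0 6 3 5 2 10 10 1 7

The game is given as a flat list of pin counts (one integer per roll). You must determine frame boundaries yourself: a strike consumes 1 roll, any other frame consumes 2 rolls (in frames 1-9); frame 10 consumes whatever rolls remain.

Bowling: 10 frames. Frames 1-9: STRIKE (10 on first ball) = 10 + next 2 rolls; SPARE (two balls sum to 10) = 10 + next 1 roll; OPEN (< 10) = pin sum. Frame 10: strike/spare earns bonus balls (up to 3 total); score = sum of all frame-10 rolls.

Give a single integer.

Frame 1: OPEN (0+5=5). Cumulative: 5
Frame 2: OPEN (4+4=8). Cumulative: 13
Frame 3: SPARE (3+7=10). 10 + next roll (5) = 15. Cumulative: 28
Frame 4: OPEN (5+0=5). Cumulative: 33
Frame 5: SPARE (8+2=10). 10 + next roll (9) = 19. Cumulative: 52
Frame 6: OPEN (9+0=9). Cumulative: 61
Frame 7: OPEN (6+3=9). Cumulative: 70
Frame 8: OPEN (5+2=7). Cumulative: 77
Frame 9: STRIKE. 10 + next two rolls (10+1) = 21. Cumulative: 98
Frame 10: STRIKE. Sum of all frame-10 rolls (10+1+7) = 18. Cumulative: 116

Answer: 116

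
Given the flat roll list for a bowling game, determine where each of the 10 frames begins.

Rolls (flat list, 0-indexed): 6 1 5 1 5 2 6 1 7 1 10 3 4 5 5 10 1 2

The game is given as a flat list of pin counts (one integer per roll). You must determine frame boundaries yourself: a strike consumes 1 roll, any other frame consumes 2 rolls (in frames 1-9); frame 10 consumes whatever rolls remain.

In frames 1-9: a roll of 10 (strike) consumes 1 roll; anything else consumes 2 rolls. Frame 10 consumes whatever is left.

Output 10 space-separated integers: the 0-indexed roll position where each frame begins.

Answer: 0 2 4 6 8 10 11 13 15 16

Derivation:
Frame 1 starts at roll index 0: rolls=6,1 (sum=7), consumes 2 rolls
Frame 2 starts at roll index 2: rolls=5,1 (sum=6), consumes 2 rolls
Frame 3 starts at roll index 4: rolls=5,2 (sum=7), consumes 2 rolls
Frame 4 starts at roll index 6: rolls=6,1 (sum=7), consumes 2 rolls
Frame 5 starts at roll index 8: rolls=7,1 (sum=8), consumes 2 rolls
Frame 6 starts at roll index 10: roll=10 (strike), consumes 1 roll
Frame 7 starts at roll index 11: rolls=3,4 (sum=7), consumes 2 rolls
Frame 8 starts at roll index 13: rolls=5,5 (sum=10), consumes 2 rolls
Frame 9 starts at roll index 15: roll=10 (strike), consumes 1 roll
Frame 10 starts at roll index 16: 2 remaining rolls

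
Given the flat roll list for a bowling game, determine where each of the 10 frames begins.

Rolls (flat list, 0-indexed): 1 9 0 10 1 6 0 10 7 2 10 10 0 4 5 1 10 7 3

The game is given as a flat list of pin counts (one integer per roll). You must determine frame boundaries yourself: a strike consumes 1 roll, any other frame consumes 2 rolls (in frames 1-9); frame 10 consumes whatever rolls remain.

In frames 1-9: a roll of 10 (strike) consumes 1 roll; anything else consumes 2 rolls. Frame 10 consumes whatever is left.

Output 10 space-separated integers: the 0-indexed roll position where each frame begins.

Frame 1 starts at roll index 0: rolls=1,9 (sum=10), consumes 2 rolls
Frame 2 starts at roll index 2: rolls=0,10 (sum=10), consumes 2 rolls
Frame 3 starts at roll index 4: rolls=1,6 (sum=7), consumes 2 rolls
Frame 4 starts at roll index 6: rolls=0,10 (sum=10), consumes 2 rolls
Frame 5 starts at roll index 8: rolls=7,2 (sum=9), consumes 2 rolls
Frame 6 starts at roll index 10: roll=10 (strike), consumes 1 roll
Frame 7 starts at roll index 11: roll=10 (strike), consumes 1 roll
Frame 8 starts at roll index 12: rolls=0,4 (sum=4), consumes 2 rolls
Frame 9 starts at roll index 14: rolls=5,1 (sum=6), consumes 2 rolls
Frame 10 starts at roll index 16: 3 remaining rolls

Answer: 0 2 4 6 8 10 11 12 14 16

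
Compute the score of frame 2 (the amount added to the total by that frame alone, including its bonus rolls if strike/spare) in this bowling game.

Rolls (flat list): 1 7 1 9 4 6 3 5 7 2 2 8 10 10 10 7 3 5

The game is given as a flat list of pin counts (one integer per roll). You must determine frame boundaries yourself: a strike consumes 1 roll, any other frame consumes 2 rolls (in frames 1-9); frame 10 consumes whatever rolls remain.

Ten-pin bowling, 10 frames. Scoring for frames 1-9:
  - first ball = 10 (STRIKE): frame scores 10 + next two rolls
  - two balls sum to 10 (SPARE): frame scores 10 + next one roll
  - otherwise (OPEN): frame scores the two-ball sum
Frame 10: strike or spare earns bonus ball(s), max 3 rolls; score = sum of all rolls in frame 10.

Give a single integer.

Answer: 14

Derivation:
Frame 1: OPEN (1+7=8). Cumulative: 8
Frame 2: SPARE (1+9=10). 10 + next roll (4) = 14. Cumulative: 22
Frame 3: SPARE (4+6=10). 10 + next roll (3) = 13. Cumulative: 35
Frame 4: OPEN (3+5=8). Cumulative: 43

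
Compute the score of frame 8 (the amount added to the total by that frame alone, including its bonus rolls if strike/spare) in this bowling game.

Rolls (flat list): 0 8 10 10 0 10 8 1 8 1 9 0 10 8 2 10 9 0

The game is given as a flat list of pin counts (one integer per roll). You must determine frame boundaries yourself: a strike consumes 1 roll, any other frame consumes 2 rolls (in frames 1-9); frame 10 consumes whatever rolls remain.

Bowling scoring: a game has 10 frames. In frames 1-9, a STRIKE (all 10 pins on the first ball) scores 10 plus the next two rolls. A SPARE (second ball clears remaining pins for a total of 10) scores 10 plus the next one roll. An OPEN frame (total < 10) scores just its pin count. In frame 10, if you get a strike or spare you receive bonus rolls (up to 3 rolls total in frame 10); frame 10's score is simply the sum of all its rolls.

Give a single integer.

Answer: 20

Derivation:
Frame 1: OPEN (0+8=8). Cumulative: 8
Frame 2: STRIKE. 10 + next two rolls (10+0) = 20. Cumulative: 28
Frame 3: STRIKE. 10 + next two rolls (0+10) = 20. Cumulative: 48
Frame 4: SPARE (0+10=10). 10 + next roll (8) = 18. Cumulative: 66
Frame 5: OPEN (8+1=9). Cumulative: 75
Frame 6: OPEN (8+1=9). Cumulative: 84
Frame 7: OPEN (9+0=9). Cumulative: 93
Frame 8: STRIKE. 10 + next two rolls (8+2) = 20. Cumulative: 113
Frame 9: SPARE (8+2=10). 10 + next roll (10) = 20. Cumulative: 133
Frame 10: STRIKE. Sum of all frame-10 rolls (10+9+0) = 19. Cumulative: 152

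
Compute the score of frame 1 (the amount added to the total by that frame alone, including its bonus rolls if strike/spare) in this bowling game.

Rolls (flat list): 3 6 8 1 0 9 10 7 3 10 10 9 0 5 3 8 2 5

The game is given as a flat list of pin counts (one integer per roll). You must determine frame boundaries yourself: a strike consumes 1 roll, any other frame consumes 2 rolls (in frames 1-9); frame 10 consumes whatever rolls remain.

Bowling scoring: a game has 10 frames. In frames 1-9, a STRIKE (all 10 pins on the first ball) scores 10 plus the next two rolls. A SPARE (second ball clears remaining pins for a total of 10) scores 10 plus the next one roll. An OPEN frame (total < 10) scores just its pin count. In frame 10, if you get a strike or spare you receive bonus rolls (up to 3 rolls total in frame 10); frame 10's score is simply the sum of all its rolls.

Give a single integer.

Frame 1: OPEN (3+6=9). Cumulative: 9
Frame 2: OPEN (8+1=9). Cumulative: 18
Frame 3: OPEN (0+9=9). Cumulative: 27

Answer: 9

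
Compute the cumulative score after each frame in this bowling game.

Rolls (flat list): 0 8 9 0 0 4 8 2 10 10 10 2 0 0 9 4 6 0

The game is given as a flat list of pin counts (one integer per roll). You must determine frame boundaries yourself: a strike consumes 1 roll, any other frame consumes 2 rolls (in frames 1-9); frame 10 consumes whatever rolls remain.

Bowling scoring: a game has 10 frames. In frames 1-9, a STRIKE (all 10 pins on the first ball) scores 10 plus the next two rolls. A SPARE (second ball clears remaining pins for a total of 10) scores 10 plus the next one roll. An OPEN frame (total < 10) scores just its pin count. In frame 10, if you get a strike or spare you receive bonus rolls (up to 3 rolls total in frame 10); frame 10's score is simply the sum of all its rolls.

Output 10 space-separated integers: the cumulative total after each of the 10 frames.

Answer: 8 17 21 41 71 93 105 107 116 126

Derivation:
Frame 1: OPEN (0+8=8). Cumulative: 8
Frame 2: OPEN (9+0=9). Cumulative: 17
Frame 3: OPEN (0+4=4). Cumulative: 21
Frame 4: SPARE (8+2=10). 10 + next roll (10) = 20. Cumulative: 41
Frame 5: STRIKE. 10 + next two rolls (10+10) = 30. Cumulative: 71
Frame 6: STRIKE. 10 + next two rolls (10+2) = 22. Cumulative: 93
Frame 7: STRIKE. 10 + next two rolls (2+0) = 12. Cumulative: 105
Frame 8: OPEN (2+0=2). Cumulative: 107
Frame 9: OPEN (0+9=9). Cumulative: 116
Frame 10: SPARE. Sum of all frame-10 rolls (4+6+0) = 10. Cumulative: 126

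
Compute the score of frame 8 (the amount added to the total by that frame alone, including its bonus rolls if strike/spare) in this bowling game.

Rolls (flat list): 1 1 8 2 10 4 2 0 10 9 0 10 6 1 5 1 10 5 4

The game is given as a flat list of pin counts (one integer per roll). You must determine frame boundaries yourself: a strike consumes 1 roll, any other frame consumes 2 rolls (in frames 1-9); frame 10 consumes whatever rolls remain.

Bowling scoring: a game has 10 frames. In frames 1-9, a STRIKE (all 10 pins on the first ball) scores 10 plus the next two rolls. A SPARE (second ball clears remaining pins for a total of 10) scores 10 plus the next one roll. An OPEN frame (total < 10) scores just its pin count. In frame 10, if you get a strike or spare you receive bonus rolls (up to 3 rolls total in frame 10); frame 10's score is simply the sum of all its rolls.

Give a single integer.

Answer: 7

Derivation:
Frame 1: OPEN (1+1=2). Cumulative: 2
Frame 2: SPARE (8+2=10). 10 + next roll (10) = 20. Cumulative: 22
Frame 3: STRIKE. 10 + next two rolls (4+2) = 16. Cumulative: 38
Frame 4: OPEN (4+2=6). Cumulative: 44
Frame 5: SPARE (0+10=10). 10 + next roll (9) = 19. Cumulative: 63
Frame 6: OPEN (9+0=9). Cumulative: 72
Frame 7: STRIKE. 10 + next two rolls (6+1) = 17. Cumulative: 89
Frame 8: OPEN (6+1=7). Cumulative: 96
Frame 9: OPEN (5+1=6). Cumulative: 102
Frame 10: STRIKE. Sum of all frame-10 rolls (10+5+4) = 19. Cumulative: 121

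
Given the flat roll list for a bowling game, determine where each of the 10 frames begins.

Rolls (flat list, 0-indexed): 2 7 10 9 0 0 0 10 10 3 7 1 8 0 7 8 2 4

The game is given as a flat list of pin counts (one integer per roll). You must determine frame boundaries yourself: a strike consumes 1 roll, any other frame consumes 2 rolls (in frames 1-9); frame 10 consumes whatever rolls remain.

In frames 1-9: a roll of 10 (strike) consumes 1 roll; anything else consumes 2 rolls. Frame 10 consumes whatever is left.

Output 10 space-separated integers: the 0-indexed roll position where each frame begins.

Frame 1 starts at roll index 0: rolls=2,7 (sum=9), consumes 2 rolls
Frame 2 starts at roll index 2: roll=10 (strike), consumes 1 roll
Frame 3 starts at roll index 3: rolls=9,0 (sum=9), consumes 2 rolls
Frame 4 starts at roll index 5: rolls=0,0 (sum=0), consumes 2 rolls
Frame 5 starts at roll index 7: roll=10 (strike), consumes 1 roll
Frame 6 starts at roll index 8: roll=10 (strike), consumes 1 roll
Frame 7 starts at roll index 9: rolls=3,7 (sum=10), consumes 2 rolls
Frame 8 starts at roll index 11: rolls=1,8 (sum=9), consumes 2 rolls
Frame 9 starts at roll index 13: rolls=0,7 (sum=7), consumes 2 rolls
Frame 10 starts at roll index 15: 3 remaining rolls

Answer: 0 2 3 5 7 8 9 11 13 15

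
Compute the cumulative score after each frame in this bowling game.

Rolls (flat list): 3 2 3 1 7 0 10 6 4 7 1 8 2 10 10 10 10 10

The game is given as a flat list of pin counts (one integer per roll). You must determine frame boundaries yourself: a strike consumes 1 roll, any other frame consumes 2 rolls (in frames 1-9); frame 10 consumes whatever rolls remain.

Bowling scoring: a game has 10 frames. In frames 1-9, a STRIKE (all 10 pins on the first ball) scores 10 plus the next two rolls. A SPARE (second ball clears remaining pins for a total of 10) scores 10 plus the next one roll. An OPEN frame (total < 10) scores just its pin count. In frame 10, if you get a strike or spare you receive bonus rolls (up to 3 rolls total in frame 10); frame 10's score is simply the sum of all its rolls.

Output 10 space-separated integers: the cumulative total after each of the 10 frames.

Answer: 5 9 16 36 53 61 81 111 141 171

Derivation:
Frame 1: OPEN (3+2=5). Cumulative: 5
Frame 2: OPEN (3+1=4). Cumulative: 9
Frame 3: OPEN (7+0=7). Cumulative: 16
Frame 4: STRIKE. 10 + next two rolls (6+4) = 20. Cumulative: 36
Frame 5: SPARE (6+4=10). 10 + next roll (7) = 17. Cumulative: 53
Frame 6: OPEN (7+1=8). Cumulative: 61
Frame 7: SPARE (8+2=10). 10 + next roll (10) = 20. Cumulative: 81
Frame 8: STRIKE. 10 + next two rolls (10+10) = 30. Cumulative: 111
Frame 9: STRIKE. 10 + next two rolls (10+10) = 30. Cumulative: 141
Frame 10: STRIKE. Sum of all frame-10 rolls (10+10+10) = 30. Cumulative: 171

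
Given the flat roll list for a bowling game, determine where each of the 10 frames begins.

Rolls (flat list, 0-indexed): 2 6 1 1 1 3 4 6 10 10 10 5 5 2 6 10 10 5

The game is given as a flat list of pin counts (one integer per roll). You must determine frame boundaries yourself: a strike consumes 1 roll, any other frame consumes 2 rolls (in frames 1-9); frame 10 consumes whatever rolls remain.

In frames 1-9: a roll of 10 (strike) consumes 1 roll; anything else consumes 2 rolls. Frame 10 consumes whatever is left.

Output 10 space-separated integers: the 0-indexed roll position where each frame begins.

Frame 1 starts at roll index 0: rolls=2,6 (sum=8), consumes 2 rolls
Frame 2 starts at roll index 2: rolls=1,1 (sum=2), consumes 2 rolls
Frame 3 starts at roll index 4: rolls=1,3 (sum=4), consumes 2 rolls
Frame 4 starts at roll index 6: rolls=4,6 (sum=10), consumes 2 rolls
Frame 5 starts at roll index 8: roll=10 (strike), consumes 1 roll
Frame 6 starts at roll index 9: roll=10 (strike), consumes 1 roll
Frame 7 starts at roll index 10: roll=10 (strike), consumes 1 roll
Frame 8 starts at roll index 11: rolls=5,5 (sum=10), consumes 2 rolls
Frame 9 starts at roll index 13: rolls=2,6 (sum=8), consumes 2 rolls
Frame 10 starts at roll index 15: 3 remaining rolls

Answer: 0 2 4 6 8 9 10 11 13 15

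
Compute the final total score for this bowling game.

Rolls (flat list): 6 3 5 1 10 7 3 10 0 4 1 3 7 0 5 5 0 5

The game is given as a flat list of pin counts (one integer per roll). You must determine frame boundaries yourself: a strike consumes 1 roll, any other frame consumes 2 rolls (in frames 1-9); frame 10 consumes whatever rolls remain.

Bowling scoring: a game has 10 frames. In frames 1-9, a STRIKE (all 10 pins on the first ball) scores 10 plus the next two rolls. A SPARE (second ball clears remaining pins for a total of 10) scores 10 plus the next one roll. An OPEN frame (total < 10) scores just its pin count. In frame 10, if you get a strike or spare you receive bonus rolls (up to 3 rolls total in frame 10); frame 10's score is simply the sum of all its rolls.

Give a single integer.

Frame 1: OPEN (6+3=9). Cumulative: 9
Frame 2: OPEN (5+1=6). Cumulative: 15
Frame 3: STRIKE. 10 + next two rolls (7+3) = 20. Cumulative: 35
Frame 4: SPARE (7+3=10). 10 + next roll (10) = 20. Cumulative: 55
Frame 5: STRIKE. 10 + next two rolls (0+4) = 14. Cumulative: 69
Frame 6: OPEN (0+4=4). Cumulative: 73
Frame 7: OPEN (1+3=4). Cumulative: 77
Frame 8: OPEN (7+0=7). Cumulative: 84
Frame 9: SPARE (5+5=10). 10 + next roll (0) = 10. Cumulative: 94
Frame 10: OPEN. Sum of all frame-10 rolls (0+5) = 5. Cumulative: 99

Answer: 99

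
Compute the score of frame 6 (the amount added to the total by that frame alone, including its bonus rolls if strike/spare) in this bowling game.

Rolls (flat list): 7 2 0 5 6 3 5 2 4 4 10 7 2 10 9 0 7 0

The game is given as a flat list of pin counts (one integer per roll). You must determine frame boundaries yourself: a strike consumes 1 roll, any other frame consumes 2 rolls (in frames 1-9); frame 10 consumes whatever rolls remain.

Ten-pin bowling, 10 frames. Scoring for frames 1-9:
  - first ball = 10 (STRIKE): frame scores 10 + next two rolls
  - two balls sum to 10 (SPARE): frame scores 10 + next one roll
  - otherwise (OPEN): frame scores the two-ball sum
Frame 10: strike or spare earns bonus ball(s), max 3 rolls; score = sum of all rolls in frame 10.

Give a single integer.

Answer: 19

Derivation:
Frame 1: OPEN (7+2=9). Cumulative: 9
Frame 2: OPEN (0+5=5). Cumulative: 14
Frame 3: OPEN (6+3=9). Cumulative: 23
Frame 4: OPEN (5+2=7). Cumulative: 30
Frame 5: OPEN (4+4=8). Cumulative: 38
Frame 6: STRIKE. 10 + next two rolls (7+2) = 19. Cumulative: 57
Frame 7: OPEN (7+2=9). Cumulative: 66
Frame 8: STRIKE. 10 + next two rolls (9+0) = 19. Cumulative: 85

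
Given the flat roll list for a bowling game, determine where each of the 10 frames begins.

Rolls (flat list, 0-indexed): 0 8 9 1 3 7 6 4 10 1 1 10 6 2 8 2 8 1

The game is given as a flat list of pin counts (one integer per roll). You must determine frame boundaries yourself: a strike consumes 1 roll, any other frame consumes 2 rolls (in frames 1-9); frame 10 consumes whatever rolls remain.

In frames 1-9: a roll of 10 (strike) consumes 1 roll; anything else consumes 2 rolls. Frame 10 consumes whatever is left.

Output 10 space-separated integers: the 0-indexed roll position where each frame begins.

Answer: 0 2 4 6 8 9 11 12 14 16

Derivation:
Frame 1 starts at roll index 0: rolls=0,8 (sum=8), consumes 2 rolls
Frame 2 starts at roll index 2: rolls=9,1 (sum=10), consumes 2 rolls
Frame 3 starts at roll index 4: rolls=3,7 (sum=10), consumes 2 rolls
Frame 4 starts at roll index 6: rolls=6,4 (sum=10), consumes 2 rolls
Frame 5 starts at roll index 8: roll=10 (strike), consumes 1 roll
Frame 6 starts at roll index 9: rolls=1,1 (sum=2), consumes 2 rolls
Frame 7 starts at roll index 11: roll=10 (strike), consumes 1 roll
Frame 8 starts at roll index 12: rolls=6,2 (sum=8), consumes 2 rolls
Frame 9 starts at roll index 14: rolls=8,2 (sum=10), consumes 2 rolls
Frame 10 starts at roll index 16: 2 remaining rolls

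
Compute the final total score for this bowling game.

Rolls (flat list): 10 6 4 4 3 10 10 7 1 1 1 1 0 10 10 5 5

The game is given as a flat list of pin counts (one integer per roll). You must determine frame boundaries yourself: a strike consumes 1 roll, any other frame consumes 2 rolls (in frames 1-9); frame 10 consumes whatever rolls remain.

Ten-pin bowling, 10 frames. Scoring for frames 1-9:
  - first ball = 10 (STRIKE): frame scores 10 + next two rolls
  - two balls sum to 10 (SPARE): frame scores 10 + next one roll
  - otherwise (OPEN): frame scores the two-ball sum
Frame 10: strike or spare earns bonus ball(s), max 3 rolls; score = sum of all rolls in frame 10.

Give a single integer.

Frame 1: STRIKE. 10 + next two rolls (6+4) = 20. Cumulative: 20
Frame 2: SPARE (6+4=10). 10 + next roll (4) = 14. Cumulative: 34
Frame 3: OPEN (4+3=7). Cumulative: 41
Frame 4: STRIKE. 10 + next two rolls (10+7) = 27. Cumulative: 68
Frame 5: STRIKE. 10 + next two rolls (7+1) = 18. Cumulative: 86
Frame 6: OPEN (7+1=8). Cumulative: 94
Frame 7: OPEN (1+1=2). Cumulative: 96
Frame 8: OPEN (1+0=1). Cumulative: 97
Frame 9: STRIKE. 10 + next two rolls (10+5) = 25. Cumulative: 122
Frame 10: STRIKE. Sum of all frame-10 rolls (10+5+5) = 20. Cumulative: 142

Answer: 142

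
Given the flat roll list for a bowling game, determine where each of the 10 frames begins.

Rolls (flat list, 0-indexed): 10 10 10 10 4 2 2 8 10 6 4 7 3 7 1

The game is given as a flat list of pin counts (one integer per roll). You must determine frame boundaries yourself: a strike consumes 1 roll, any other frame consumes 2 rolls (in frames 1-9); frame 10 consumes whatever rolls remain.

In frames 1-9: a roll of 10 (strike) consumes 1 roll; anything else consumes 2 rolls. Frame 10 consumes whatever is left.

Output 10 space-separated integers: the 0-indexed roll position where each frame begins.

Frame 1 starts at roll index 0: roll=10 (strike), consumes 1 roll
Frame 2 starts at roll index 1: roll=10 (strike), consumes 1 roll
Frame 3 starts at roll index 2: roll=10 (strike), consumes 1 roll
Frame 4 starts at roll index 3: roll=10 (strike), consumes 1 roll
Frame 5 starts at roll index 4: rolls=4,2 (sum=6), consumes 2 rolls
Frame 6 starts at roll index 6: rolls=2,8 (sum=10), consumes 2 rolls
Frame 7 starts at roll index 8: roll=10 (strike), consumes 1 roll
Frame 8 starts at roll index 9: rolls=6,4 (sum=10), consumes 2 rolls
Frame 9 starts at roll index 11: rolls=7,3 (sum=10), consumes 2 rolls
Frame 10 starts at roll index 13: 2 remaining rolls

Answer: 0 1 2 3 4 6 8 9 11 13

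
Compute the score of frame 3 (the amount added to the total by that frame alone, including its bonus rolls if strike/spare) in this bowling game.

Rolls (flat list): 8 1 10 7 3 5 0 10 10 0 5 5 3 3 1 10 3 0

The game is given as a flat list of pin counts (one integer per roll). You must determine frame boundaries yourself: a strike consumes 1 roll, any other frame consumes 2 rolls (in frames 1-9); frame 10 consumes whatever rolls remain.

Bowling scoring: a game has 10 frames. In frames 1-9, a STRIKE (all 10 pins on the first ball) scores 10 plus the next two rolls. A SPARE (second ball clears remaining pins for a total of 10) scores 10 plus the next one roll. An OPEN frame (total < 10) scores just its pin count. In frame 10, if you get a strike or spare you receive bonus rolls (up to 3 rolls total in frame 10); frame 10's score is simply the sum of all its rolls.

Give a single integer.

Answer: 15

Derivation:
Frame 1: OPEN (8+1=9). Cumulative: 9
Frame 2: STRIKE. 10 + next two rolls (7+3) = 20. Cumulative: 29
Frame 3: SPARE (7+3=10). 10 + next roll (5) = 15. Cumulative: 44
Frame 4: OPEN (5+0=5). Cumulative: 49
Frame 5: STRIKE. 10 + next two rolls (10+0) = 20. Cumulative: 69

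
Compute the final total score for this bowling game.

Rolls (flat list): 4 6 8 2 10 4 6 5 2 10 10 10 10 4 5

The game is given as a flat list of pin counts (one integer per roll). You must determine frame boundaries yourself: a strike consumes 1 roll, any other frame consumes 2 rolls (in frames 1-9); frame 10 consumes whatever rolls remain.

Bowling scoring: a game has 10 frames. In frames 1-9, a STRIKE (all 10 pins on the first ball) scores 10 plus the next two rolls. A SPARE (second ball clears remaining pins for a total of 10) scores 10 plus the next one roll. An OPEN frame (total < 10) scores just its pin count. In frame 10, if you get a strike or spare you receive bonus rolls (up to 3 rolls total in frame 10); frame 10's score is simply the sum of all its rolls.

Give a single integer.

Frame 1: SPARE (4+6=10). 10 + next roll (8) = 18. Cumulative: 18
Frame 2: SPARE (8+2=10). 10 + next roll (10) = 20. Cumulative: 38
Frame 3: STRIKE. 10 + next two rolls (4+6) = 20. Cumulative: 58
Frame 4: SPARE (4+6=10). 10 + next roll (5) = 15. Cumulative: 73
Frame 5: OPEN (5+2=7). Cumulative: 80
Frame 6: STRIKE. 10 + next two rolls (10+10) = 30. Cumulative: 110
Frame 7: STRIKE. 10 + next two rolls (10+10) = 30. Cumulative: 140
Frame 8: STRIKE. 10 + next two rolls (10+4) = 24. Cumulative: 164
Frame 9: STRIKE. 10 + next two rolls (4+5) = 19. Cumulative: 183
Frame 10: OPEN. Sum of all frame-10 rolls (4+5) = 9. Cumulative: 192

Answer: 192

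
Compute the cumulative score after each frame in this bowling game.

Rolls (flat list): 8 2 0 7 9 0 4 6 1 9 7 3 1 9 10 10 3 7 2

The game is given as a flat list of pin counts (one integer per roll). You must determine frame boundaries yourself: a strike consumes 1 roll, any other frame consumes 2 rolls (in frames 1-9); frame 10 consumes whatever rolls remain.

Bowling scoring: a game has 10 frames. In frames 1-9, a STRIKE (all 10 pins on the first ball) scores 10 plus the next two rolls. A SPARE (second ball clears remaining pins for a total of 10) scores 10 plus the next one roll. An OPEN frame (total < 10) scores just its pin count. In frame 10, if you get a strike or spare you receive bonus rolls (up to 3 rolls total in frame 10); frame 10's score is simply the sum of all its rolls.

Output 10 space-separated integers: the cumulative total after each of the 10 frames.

Answer: 10 17 26 37 54 65 85 108 128 140

Derivation:
Frame 1: SPARE (8+2=10). 10 + next roll (0) = 10. Cumulative: 10
Frame 2: OPEN (0+7=7). Cumulative: 17
Frame 3: OPEN (9+0=9). Cumulative: 26
Frame 4: SPARE (4+6=10). 10 + next roll (1) = 11. Cumulative: 37
Frame 5: SPARE (1+9=10). 10 + next roll (7) = 17. Cumulative: 54
Frame 6: SPARE (7+3=10). 10 + next roll (1) = 11. Cumulative: 65
Frame 7: SPARE (1+9=10). 10 + next roll (10) = 20. Cumulative: 85
Frame 8: STRIKE. 10 + next two rolls (10+3) = 23. Cumulative: 108
Frame 9: STRIKE. 10 + next two rolls (3+7) = 20. Cumulative: 128
Frame 10: SPARE. Sum of all frame-10 rolls (3+7+2) = 12. Cumulative: 140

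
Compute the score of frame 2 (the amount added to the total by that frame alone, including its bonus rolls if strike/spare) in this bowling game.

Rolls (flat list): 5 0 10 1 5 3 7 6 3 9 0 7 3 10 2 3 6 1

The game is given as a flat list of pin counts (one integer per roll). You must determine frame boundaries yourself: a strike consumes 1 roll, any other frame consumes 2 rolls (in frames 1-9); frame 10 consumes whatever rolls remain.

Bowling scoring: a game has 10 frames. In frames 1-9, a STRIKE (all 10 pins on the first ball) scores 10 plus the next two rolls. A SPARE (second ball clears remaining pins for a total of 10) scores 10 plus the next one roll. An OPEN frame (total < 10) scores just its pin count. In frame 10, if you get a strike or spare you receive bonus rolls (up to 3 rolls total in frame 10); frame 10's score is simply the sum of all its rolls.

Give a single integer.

Answer: 16

Derivation:
Frame 1: OPEN (5+0=5). Cumulative: 5
Frame 2: STRIKE. 10 + next two rolls (1+5) = 16. Cumulative: 21
Frame 3: OPEN (1+5=6). Cumulative: 27
Frame 4: SPARE (3+7=10). 10 + next roll (6) = 16. Cumulative: 43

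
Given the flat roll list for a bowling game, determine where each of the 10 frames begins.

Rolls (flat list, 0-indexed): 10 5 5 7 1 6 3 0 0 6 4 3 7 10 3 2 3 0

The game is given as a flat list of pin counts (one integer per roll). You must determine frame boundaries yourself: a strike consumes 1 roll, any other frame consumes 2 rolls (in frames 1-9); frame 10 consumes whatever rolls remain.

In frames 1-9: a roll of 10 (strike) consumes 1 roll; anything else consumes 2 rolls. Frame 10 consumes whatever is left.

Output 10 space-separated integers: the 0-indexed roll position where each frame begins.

Answer: 0 1 3 5 7 9 11 13 14 16

Derivation:
Frame 1 starts at roll index 0: roll=10 (strike), consumes 1 roll
Frame 2 starts at roll index 1: rolls=5,5 (sum=10), consumes 2 rolls
Frame 3 starts at roll index 3: rolls=7,1 (sum=8), consumes 2 rolls
Frame 4 starts at roll index 5: rolls=6,3 (sum=9), consumes 2 rolls
Frame 5 starts at roll index 7: rolls=0,0 (sum=0), consumes 2 rolls
Frame 6 starts at roll index 9: rolls=6,4 (sum=10), consumes 2 rolls
Frame 7 starts at roll index 11: rolls=3,7 (sum=10), consumes 2 rolls
Frame 8 starts at roll index 13: roll=10 (strike), consumes 1 roll
Frame 9 starts at roll index 14: rolls=3,2 (sum=5), consumes 2 rolls
Frame 10 starts at roll index 16: 2 remaining rolls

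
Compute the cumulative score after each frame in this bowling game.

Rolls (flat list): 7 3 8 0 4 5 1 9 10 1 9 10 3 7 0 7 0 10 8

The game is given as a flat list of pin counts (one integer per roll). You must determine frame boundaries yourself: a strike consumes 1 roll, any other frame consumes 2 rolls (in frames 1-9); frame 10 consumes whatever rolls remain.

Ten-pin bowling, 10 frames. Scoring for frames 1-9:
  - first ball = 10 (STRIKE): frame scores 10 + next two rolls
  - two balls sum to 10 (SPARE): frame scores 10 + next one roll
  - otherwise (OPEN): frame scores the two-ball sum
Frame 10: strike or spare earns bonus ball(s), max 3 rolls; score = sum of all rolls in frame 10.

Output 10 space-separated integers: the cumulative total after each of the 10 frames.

Answer: 18 26 35 55 75 95 115 125 132 150

Derivation:
Frame 1: SPARE (7+3=10). 10 + next roll (8) = 18. Cumulative: 18
Frame 2: OPEN (8+0=8). Cumulative: 26
Frame 3: OPEN (4+5=9). Cumulative: 35
Frame 4: SPARE (1+9=10). 10 + next roll (10) = 20. Cumulative: 55
Frame 5: STRIKE. 10 + next two rolls (1+9) = 20. Cumulative: 75
Frame 6: SPARE (1+9=10). 10 + next roll (10) = 20. Cumulative: 95
Frame 7: STRIKE. 10 + next two rolls (3+7) = 20. Cumulative: 115
Frame 8: SPARE (3+7=10). 10 + next roll (0) = 10. Cumulative: 125
Frame 9: OPEN (0+7=7). Cumulative: 132
Frame 10: SPARE. Sum of all frame-10 rolls (0+10+8) = 18. Cumulative: 150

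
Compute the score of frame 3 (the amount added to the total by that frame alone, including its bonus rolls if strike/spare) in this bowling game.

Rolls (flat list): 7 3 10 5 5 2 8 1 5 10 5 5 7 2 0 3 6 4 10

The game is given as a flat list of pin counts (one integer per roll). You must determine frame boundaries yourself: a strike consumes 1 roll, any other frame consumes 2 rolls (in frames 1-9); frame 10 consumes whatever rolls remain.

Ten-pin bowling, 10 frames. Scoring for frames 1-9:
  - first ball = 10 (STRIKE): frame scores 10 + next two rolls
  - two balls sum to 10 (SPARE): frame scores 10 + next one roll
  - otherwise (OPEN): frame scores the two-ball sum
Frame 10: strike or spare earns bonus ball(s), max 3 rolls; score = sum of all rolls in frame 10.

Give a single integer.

Answer: 12

Derivation:
Frame 1: SPARE (7+3=10). 10 + next roll (10) = 20. Cumulative: 20
Frame 2: STRIKE. 10 + next two rolls (5+5) = 20. Cumulative: 40
Frame 3: SPARE (5+5=10). 10 + next roll (2) = 12. Cumulative: 52
Frame 4: SPARE (2+8=10). 10 + next roll (1) = 11. Cumulative: 63
Frame 5: OPEN (1+5=6). Cumulative: 69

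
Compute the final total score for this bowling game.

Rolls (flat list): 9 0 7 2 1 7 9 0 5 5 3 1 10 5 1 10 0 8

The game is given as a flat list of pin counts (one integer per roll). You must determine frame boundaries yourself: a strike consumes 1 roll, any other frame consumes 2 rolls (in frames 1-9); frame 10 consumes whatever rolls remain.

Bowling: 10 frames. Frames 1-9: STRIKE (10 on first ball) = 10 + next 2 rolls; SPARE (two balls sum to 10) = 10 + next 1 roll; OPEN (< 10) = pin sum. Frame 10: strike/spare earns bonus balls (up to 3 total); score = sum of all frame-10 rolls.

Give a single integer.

Answer: 100

Derivation:
Frame 1: OPEN (9+0=9). Cumulative: 9
Frame 2: OPEN (7+2=9). Cumulative: 18
Frame 3: OPEN (1+7=8). Cumulative: 26
Frame 4: OPEN (9+0=9). Cumulative: 35
Frame 5: SPARE (5+5=10). 10 + next roll (3) = 13. Cumulative: 48
Frame 6: OPEN (3+1=4). Cumulative: 52
Frame 7: STRIKE. 10 + next two rolls (5+1) = 16. Cumulative: 68
Frame 8: OPEN (5+1=6). Cumulative: 74
Frame 9: STRIKE. 10 + next two rolls (0+8) = 18. Cumulative: 92
Frame 10: OPEN. Sum of all frame-10 rolls (0+8) = 8. Cumulative: 100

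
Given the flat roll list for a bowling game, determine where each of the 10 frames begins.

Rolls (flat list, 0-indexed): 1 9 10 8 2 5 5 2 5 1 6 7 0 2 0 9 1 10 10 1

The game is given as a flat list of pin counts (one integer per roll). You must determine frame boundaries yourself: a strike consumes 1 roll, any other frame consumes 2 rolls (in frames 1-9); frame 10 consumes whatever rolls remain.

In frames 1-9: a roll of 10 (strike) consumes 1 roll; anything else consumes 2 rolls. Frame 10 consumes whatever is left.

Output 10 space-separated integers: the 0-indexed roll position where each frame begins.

Frame 1 starts at roll index 0: rolls=1,9 (sum=10), consumes 2 rolls
Frame 2 starts at roll index 2: roll=10 (strike), consumes 1 roll
Frame 3 starts at roll index 3: rolls=8,2 (sum=10), consumes 2 rolls
Frame 4 starts at roll index 5: rolls=5,5 (sum=10), consumes 2 rolls
Frame 5 starts at roll index 7: rolls=2,5 (sum=7), consumes 2 rolls
Frame 6 starts at roll index 9: rolls=1,6 (sum=7), consumes 2 rolls
Frame 7 starts at roll index 11: rolls=7,0 (sum=7), consumes 2 rolls
Frame 8 starts at roll index 13: rolls=2,0 (sum=2), consumes 2 rolls
Frame 9 starts at roll index 15: rolls=9,1 (sum=10), consumes 2 rolls
Frame 10 starts at roll index 17: 3 remaining rolls

Answer: 0 2 3 5 7 9 11 13 15 17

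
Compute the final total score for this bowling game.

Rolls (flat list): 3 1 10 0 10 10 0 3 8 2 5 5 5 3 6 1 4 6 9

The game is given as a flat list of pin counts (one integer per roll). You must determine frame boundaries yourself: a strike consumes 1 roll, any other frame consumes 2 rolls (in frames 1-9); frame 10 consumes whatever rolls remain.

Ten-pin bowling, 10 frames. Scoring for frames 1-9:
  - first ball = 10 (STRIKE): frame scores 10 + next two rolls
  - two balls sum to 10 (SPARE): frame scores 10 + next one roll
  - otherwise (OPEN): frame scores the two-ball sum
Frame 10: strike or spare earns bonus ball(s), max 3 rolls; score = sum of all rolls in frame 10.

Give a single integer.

Frame 1: OPEN (3+1=4). Cumulative: 4
Frame 2: STRIKE. 10 + next two rolls (0+10) = 20. Cumulative: 24
Frame 3: SPARE (0+10=10). 10 + next roll (10) = 20. Cumulative: 44
Frame 4: STRIKE. 10 + next two rolls (0+3) = 13. Cumulative: 57
Frame 5: OPEN (0+3=3). Cumulative: 60
Frame 6: SPARE (8+2=10). 10 + next roll (5) = 15. Cumulative: 75
Frame 7: SPARE (5+5=10). 10 + next roll (5) = 15. Cumulative: 90
Frame 8: OPEN (5+3=8). Cumulative: 98
Frame 9: OPEN (6+1=7). Cumulative: 105
Frame 10: SPARE. Sum of all frame-10 rolls (4+6+9) = 19. Cumulative: 124

Answer: 124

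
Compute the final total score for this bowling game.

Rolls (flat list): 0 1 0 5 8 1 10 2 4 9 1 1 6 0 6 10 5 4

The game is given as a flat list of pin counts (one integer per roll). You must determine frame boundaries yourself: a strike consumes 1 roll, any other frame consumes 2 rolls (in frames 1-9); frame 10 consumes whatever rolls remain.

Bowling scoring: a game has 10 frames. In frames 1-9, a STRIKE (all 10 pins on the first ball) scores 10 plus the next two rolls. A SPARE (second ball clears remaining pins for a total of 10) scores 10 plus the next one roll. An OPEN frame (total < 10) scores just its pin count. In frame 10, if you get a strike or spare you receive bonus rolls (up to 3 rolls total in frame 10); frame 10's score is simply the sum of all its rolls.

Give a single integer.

Frame 1: OPEN (0+1=1). Cumulative: 1
Frame 2: OPEN (0+5=5). Cumulative: 6
Frame 3: OPEN (8+1=9). Cumulative: 15
Frame 4: STRIKE. 10 + next two rolls (2+4) = 16. Cumulative: 31
Frame 5: OPEN (2+4=6). Cumulative: 37
Frame 6: SPARE (9+1=10). 10 + next roll (1) = 11. Cumulative: 48
Frame 7: OPEN (1+6=7). Cumulative: 55
Frame 8: OPEN (0+6=6). Cumulative: 61
Frame 9: STRIKE. 10 + next two rolls (5+4) = 19. Cumulative: 80
Frame 10: OPEN. Sum of all frame-10 rolls (5+4) = 9. Cumulative: 89

Answer: 89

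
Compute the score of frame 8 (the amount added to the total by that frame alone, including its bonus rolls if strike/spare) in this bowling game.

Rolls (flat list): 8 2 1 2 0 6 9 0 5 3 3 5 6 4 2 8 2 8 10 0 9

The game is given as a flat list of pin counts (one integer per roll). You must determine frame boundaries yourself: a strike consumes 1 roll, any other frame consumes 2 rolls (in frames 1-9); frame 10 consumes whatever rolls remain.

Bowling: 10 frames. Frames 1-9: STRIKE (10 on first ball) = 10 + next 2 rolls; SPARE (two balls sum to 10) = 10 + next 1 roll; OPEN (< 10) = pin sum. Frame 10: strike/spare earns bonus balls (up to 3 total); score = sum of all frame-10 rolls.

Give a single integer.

Answer: 12

Derivation:
Frame 1: SPARE (8+2=10). 10 + next roll (1) = 11. Cumulative: 11
Frame 2: OPEN (1+2=3). Cumulative: 14
Frame 3: OPEN (0+6=6). Cumulative: 20
Frame 4: OPEN (9+0=9). Cumulative: 29
Frame 5: OPEN (5+3=8). Cumulative: 37
Frame 6: OPEN (3+5=8). Cumulative: 45
Frame 7: SPARE (6+4=10). 10 + next roll (2) = 12. Cumulative: 57
Frame 8: SPARE (2+8=10). 10 + next roll (2) = 12. Cumulative: 69
Frame 9: SPARE (2+8=10). 10 + next roll (10) = 20. Cumulative: 89
Frame 10: STRIKE. Sum of all frame-10 rolls (10+0+9) = 19. Cumulative: 108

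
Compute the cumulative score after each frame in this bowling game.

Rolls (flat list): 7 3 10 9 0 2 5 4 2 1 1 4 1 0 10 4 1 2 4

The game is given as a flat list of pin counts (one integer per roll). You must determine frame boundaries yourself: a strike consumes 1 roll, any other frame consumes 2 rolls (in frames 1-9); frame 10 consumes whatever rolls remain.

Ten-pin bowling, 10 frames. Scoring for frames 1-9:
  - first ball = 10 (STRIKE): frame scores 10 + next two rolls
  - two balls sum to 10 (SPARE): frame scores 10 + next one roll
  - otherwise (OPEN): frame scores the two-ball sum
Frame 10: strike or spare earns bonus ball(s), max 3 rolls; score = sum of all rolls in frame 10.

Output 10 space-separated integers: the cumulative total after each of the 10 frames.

Answer: 20 39 48 55 61 63 68 82 87 93

Derivation:
Frame 1: SPARE (7+3=10). 10 + next roll (10) = 20. Cumulative: 20
Frame 2: STRIKE. 10 + next two rolls (9+0) = 19. Cumulative: 39
Frame 3: OPEN (9+0=9). Cumulative: 48
Frame 4: OPEN (2+5=7). Cumulative: 55
Frame 5: OPEN (4+2=6). Cumulative: 61
Frame 6: OPEN (1+1=2). Cumulative: 63
Frame 7: OPEN (4+1=5). Cumulative: 68
Frame 8: SPARE (0+10=10). 10 + next roll (4) = 14. Cumulative: 82
Frame 9: OPEN (4+1=5). Cumulative: 87
Frame 10: OPEN. Sum of all frame-10 rolls (2+4) = 6. Cumulative: 93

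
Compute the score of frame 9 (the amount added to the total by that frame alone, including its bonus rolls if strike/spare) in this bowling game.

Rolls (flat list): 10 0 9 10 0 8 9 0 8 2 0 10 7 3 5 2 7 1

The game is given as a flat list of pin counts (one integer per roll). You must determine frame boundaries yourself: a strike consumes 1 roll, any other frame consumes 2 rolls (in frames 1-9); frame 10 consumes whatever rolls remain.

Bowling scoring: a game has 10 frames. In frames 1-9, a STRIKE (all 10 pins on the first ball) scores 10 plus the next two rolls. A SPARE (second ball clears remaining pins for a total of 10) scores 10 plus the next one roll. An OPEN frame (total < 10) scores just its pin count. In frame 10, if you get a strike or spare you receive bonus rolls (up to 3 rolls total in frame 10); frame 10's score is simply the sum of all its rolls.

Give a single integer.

Frame 1: STRIKE. 10 + next two rolls (0+9) = 19. Cumulative: 19
Frame 2: OPEN (0+9=9). Cumulative: 28
Frame 3: STRIKE. 10 + next two rolls (0+8) = 18. Cumulative: 46
Frame 4: OPEN (0+8=8). Cumulative: 54
Frame 5: OPEN (9+0=9). Cumulative: 63
Frame 6: SPARE (8+2=10). 10 + next roll (0) = 10. Cumulative: 73
Frame 7: SPARE (0+10=10). 10 + next roll (7) = 17. Cumulative: 90
Frame 8: SPARE (7+3=10). 10 + next roll (5) = 15. Cumulative: 105
Frame 9: OPEN (5+2=7). Cumulative: 112
Frame 10: OPEN. Sum of all frame-10 rolls (7+1) = 8. Cumulative: 120

Answer: 7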